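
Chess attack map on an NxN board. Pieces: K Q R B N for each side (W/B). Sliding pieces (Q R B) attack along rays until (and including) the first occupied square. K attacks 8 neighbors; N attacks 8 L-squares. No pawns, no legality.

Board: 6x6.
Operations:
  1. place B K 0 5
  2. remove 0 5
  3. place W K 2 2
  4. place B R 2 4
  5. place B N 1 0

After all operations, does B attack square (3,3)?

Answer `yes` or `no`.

Answer: no

Derivation:
Op 1: place BK@(0,5)
Op 2: remove (0,5)
Op 3: place WK@(2,2)
Op 4: place BR@(2,4)
Op 5: place BN@(1,0)
Per-piece attacks for B:
  BN@(1,0): attacks (2,2) (3,1) (0,2)
  BR@(2,4): attacks (2,5) (2,3) (2,2) (3,4) (4,4) (5,4) (1,4) (0,4) [ray(0,-1) blocked at (2,2)]
B attacks (3,3): no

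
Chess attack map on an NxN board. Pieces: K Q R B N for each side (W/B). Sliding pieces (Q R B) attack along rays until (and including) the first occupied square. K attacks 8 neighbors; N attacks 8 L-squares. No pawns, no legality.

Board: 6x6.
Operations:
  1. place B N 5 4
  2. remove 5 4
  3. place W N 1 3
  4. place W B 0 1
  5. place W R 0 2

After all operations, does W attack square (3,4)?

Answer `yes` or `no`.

Op 1: place BN@(5,4)
Op 2: remove (5,4)
Op 3: place WN@(1,3)
Op 4: place WB@(0,1)
Op 5: place WR@(0,2)
Per-piece attacks for W:
  WB@(0,1): attacks (1,2) (2,3) (3,4) (4,5) (1,0)
  WR@(0,2): attacks (0,3) (0,4) (0,5) (0,1) (1,2) (2,2) (3,2) (4,2) (5,2) [ray(0,-1) blocked at (0,1)]
  WN@(1,3): attacks (2,5) (3,4) (0,5) (2,1) (3,2) (0,1)
W attacks (3,4): yes

Answer: yes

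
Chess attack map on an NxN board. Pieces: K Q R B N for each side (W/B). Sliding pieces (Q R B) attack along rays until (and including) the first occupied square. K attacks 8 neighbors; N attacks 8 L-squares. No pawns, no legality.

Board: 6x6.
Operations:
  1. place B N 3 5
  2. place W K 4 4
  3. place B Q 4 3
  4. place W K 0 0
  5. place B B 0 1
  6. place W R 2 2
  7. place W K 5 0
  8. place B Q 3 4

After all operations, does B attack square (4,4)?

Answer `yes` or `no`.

Answer: yes

Derivation:
Op 1: place BN@(3,5)
Op 2: place WK@(4,4)
Op 3: place BQ@(4,3)
Op 4: place WK@(0,0)
Op 5: place BB@(0,1)
Op 6: place WR@(2,2)
Op 7: place WK@(5,0)
Op 8: place BQ@(3,4)
Per-piece attacks for B:
  BB@(0,1): attacks (1,2) (2,3) (3,4) (1,0) [ray(1,1) blocked at (3,4)]
  BQ@(3,4): attacks (3,5) (3,3) (3,2) (3,1) (3,0) (4,4) (2,4) (1,4) (0,4) (4,5) (4,3) (2,5) (2,3) (1,2) (0,1) [ray(0,1) blocked at (3,5); ray(1,0) blocked at (4,4); ray(1,-1) blocked at (4,3); ray(-1,-1) blocked at (0,1)]
  BN@(3,5): attacks (4,3) (5,4) (2,3) (1,4)
  BQ@(4,3): attacks (4,4) (4,2) (4,1) (4,0) (5,3) (3,3) (2,3) (1,3) (0,3) (5,4) (5,2) (3,4) (3,2) (2,1) (1,0) [ray(0,1) blocked at (4,4); ray(-1,1) blocked at (3,4)]
B attacks (4,4): yes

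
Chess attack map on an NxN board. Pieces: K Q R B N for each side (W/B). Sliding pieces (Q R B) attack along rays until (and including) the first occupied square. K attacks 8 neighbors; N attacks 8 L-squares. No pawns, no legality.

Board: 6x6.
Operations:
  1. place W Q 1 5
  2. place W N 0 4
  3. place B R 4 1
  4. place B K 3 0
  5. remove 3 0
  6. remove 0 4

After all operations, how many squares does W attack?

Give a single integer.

Op 1: place WQ@(1,5)
Op 2: place WN@(0,4)
Op 3: place BR@(4,1)
Op 4: place BK@(3,0)
Op 5: remove (3,0)
Op 6: remove (0,4)
Per-piece attacks for W:
  WQ@(1,5): attacks (1,4) (1,3) (1,2) (1,1) (1,0) (2,5) (3,5) (4,5) (5,5) (0,5) (2,4) (3,3) (4,2) (5,1) (0,4)
Union (15 distinct): (0,4) (0,5) (1,0) (1,1) (1,2) (1,3) (1,4) (2,4) (2,5) (3,3) (3,5) (4,2) (4,5) (5,1) (5,5)

Answer: 15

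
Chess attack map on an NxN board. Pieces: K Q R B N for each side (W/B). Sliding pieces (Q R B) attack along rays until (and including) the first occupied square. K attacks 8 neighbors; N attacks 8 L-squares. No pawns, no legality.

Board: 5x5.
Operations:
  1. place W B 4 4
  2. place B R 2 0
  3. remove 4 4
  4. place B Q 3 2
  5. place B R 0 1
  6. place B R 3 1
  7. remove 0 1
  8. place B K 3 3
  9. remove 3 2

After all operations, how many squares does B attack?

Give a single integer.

Answer: 17

Derivation:
Op 1: place WB@(4,4)
Op 2: place BR@(2,0)
Op 3: remove (4,4)
Op 4: place BQ@(3,2)
Op 5: place BR@(0,1)
Op 6: place BR@(3,1)
Op 7: remove (0,1)
Op 8: place BK@(3,3)
Op 9: remove (3,2)
Per-piece attacks for B:
  BR@(2,0): attacks (2,1) (2,2) (2,3) (2,4) (3,0) (4,0) (1,0) (0,0)
  BR@(3,1): attacks (3,2) (3,3) (3,0) (4,1) (2,1) (1,1) (0,1) [ray(0,1) blocked at (3,3)]
  BK@(3,3): attacks (3,4) (3,2) (4,3) (2,3) (4,4) (4,2) (2,4) (2,2)
Union (17 distinct): (0,0) (0,1) (1,0) (1,1) (2,1) (2,2) (2,3) (2,4) (3,0) (3,2) (3,3) (3,4) (4,0) (4,1) (4,2) (4,3) (4,4)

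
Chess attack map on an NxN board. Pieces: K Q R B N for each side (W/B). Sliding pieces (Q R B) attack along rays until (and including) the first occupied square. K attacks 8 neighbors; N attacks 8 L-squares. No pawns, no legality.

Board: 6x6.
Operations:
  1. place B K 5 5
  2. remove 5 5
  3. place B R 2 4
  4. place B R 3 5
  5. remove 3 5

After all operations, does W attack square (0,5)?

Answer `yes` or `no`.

Op 1: place BK@(5,5)
Op 2: remove (5,5)
Op 3: place BR@(2,4)
Op 4: place BR@(3,5)
Op 5: remove (3,5)
Per-piece attacks for W:
W attacks (0,5): no

Answer: no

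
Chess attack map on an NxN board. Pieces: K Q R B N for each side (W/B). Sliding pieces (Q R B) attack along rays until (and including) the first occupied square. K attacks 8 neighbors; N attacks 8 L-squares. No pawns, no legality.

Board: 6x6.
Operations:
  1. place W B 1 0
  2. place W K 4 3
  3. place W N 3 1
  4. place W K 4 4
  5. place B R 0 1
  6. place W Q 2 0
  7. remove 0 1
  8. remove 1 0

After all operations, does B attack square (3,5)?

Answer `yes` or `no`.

Answer: no

Derivation:
Op 1: place WB@(1,0)
Op 2: place WK@(4,3)
Op 3: place WN@(3,1)
Op 4: place WK@(4,4)
Op 5: place BR@(0,1)
Op 6: place WQ@(2,0)
Op 7: remove (0,1)
Op 8: remove (1,0)
Per-piece attacks for B:
B attacks (3,5): no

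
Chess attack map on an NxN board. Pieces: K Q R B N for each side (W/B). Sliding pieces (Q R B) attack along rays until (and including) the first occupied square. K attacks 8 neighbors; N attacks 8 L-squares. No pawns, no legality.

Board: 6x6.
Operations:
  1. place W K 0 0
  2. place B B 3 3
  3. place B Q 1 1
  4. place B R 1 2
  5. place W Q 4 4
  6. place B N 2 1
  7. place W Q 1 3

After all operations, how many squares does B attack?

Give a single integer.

Answer: 19

Derivation:
Op 1: place WK@(0,0)
Op 2: place BB@(3,3)
Op 3: place BQ@(1,1)
Op 4: place BR@(1,2)
Op 5: place WQ@(4,4)
Op 6: place BN@(2,1)
Op 7: place WQ@(1,3)
Per-piece attacks for B:
  BQ@(1,1): attacks (1,2) (1,0) (2,1) (0,1) (2,2) (3,3) (2,0) (0,2) (0,0) [ray(0,1) blocked at (1,2); ray(1,0) blocked at (2,1); ray(1,1) blocked at (3,3); ray(-1,-1) blocked at (0,0)]
  BR@(1,2): attacks (1,3) (1,1) (2,2) (3,2) (4,2) (5,2) (0,2) [ray(0,1) blocked at (1,3); ray(0,-1) blocked at (1,1)]
  BN@(2,1): attacks (3,3) (4,2) (1,3) (0,2) (4,0) (0,0)
  BB@(3,3): attacks (4,4) (4,2) (5,1) (2,4) (1,5) (2,2) (1,1) [ray(1,1) blocked at (4,4); ray(-1,-1) blocked at (1,1)]
Union (19 distinct): (0,0) (0,1) (0,2) (1,0) (1,1) (1,2) (1,3) (1,5) (2,0) (2,1) (2,2) (2,4) (3,2) (3,3) (4,0) (4,2) (4,4) (5,1) (5,2)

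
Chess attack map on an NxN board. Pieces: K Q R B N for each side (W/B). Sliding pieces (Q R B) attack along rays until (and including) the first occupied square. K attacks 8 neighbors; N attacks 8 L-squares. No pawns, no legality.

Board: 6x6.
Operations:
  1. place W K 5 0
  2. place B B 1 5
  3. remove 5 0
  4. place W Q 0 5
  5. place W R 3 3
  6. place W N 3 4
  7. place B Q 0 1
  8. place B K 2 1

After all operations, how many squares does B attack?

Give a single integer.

Answer: 18

Derivation:
Op 1: place WK@(5,0)
Op 2: place BB@(1,5)
Op 3: remove (5,0)
Op 4: place WQ@(0,5)
Op 5: place WR@(3,3)
Op 6: place WN@(3,4)
Op 7: place BQ@(0,1)
Op 8: place BK@(2,1)
Per-piece attacks for B:
  BQ@(0,1): attacks (0,2) (0,3) (0,4) (0,5) (0,0) (1,1) (2,1) (1,2) (2,3) (3,4) (1,0) [ray(0,1) blocked at (0,5); ray(1,0) blocked at (2,1); ray(1,1) blocked at (3,4)]
  BB@(1,5): attacks (2,4) (3,3) (0,4) [ray(1,-1) blocked at (3,3)]
  BK@(2,1): attacks (2,2) (2,0) (3,1) (1,1) (3,2) (3,0) (1,2) (1,0)
Union (18 distinct): (0,0) (0,2) (0,3) (0,4) (0,5) (1,0) (1,1) (1,2) (2,0) (2,1) (2,2) (2,3) (2,4) (3,0) (3,1) (3,2) (3,3) (3,4)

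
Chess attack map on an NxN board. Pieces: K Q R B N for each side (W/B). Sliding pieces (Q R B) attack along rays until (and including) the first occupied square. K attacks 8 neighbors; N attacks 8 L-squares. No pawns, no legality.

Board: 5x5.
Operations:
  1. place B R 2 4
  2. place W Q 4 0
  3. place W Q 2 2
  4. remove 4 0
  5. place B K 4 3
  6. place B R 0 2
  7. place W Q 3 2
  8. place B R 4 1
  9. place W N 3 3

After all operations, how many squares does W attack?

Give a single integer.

Answer: 21

Derivation:
Op 1: place BR@(2,4)
Op 2: place WQ@(4,0)
Op 3: place WQ@(2,2)
Op 4: remove (4,0)
Op 5: place BK@(4,3)
Op 6: place BR@(0,2)
Op 7: place WQ@(3,2)
Op 8: place BR@(4,1)
Op 9: place WN@(3,3)
Per-piece attacks for W:
  WQ@(2,2): attacks (2,3) (2,4) (2,1) (2,0) (3,2) (1,2) (0,2) (3,3) (3,1) (4,0) (1,3) (0,4) (1,1) (0,0) [ray(0,1) blocked at (2,4); ray(1,0) blocked at (3,2); ray(-1,0) blocked at (0,2); ray(1,1) blocked at (3,3)]
  WQ@(3,2): attacks (3,3) (3,1) (3,0) (4,2) (2,2) (4,3) (4,1) (2,3) (1,4) (2,1) (1,0) [ray(0,1) blocked at (3,3); ray(-1,0) blocked at (2,2); ray(1,1) blocked at (4,3); ray(1,-1) blocked at (4,1)]
  WN@(3,3): attacks (1,4) (4,1) (2,1) (1,2)
Union (21 distinct): (0,0) (0,2) (0,4) (1,0) (1,1) (1,2) (1,3) (1,4) (2,0) (2,1) (2,2) (2,3) (2,4) (3,0) (3,1) (3,2) (3,3) (4,0) (4,1) (4,2) (4,3)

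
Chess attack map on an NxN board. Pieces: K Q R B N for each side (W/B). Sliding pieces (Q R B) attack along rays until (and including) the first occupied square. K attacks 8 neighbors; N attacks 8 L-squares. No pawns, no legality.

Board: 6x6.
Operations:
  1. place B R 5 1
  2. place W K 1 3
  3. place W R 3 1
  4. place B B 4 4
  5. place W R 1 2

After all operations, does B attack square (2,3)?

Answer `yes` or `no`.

Op 1: place BR@(5,1)
Op 2: place WK@(1,3)
Op 3: place WR@(3,1)
Op 4: place BB@(4,4)
Op 5: place WR@(1,2)
Per-piece attacks for B:
  BB@(4,4): attacks (5,5) (5,3) (3,5) (3,3) (2,2) (1,1) (0,0)
  BR@(5,1): attacks (5,2) (5,3) (5,4) (5,5) (5,0) (4,1) (3,1) [ray(-1,0) blocked at (3,1)]
B attacks (2,3): no

Answer: no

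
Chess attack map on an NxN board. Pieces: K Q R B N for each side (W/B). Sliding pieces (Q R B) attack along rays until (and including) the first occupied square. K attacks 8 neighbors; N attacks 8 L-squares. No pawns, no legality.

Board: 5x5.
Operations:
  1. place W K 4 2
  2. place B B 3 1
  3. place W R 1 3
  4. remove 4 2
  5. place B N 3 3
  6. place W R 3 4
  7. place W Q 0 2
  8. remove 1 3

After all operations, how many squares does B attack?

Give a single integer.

Answer: 10

Derivation:
Op 1: place WK@(4,2)
Op 2: place BB@(3,1)
Op 3: place WR@(1,3)
Op 4: remove (4,2)
Op 5: place BN@(3,3)
Op 6: place WR@(3,4)
Op 7: place WQ@(0,2)
Op 8: remove (1,3)
Per-piece attacks for B:
  BB@(3,1): attacks (4,2) (4,0) (2,2) (1,3) (0,4) (2,0)
  BN@(3,3): attacks (1,4) (4,1) (2,1) (1,2)
Union (10 distinct): (0,4) (1,2) (1,3) (1,4) (2,0) (2,1) (2,2) (4,0) (4,1) (4,2)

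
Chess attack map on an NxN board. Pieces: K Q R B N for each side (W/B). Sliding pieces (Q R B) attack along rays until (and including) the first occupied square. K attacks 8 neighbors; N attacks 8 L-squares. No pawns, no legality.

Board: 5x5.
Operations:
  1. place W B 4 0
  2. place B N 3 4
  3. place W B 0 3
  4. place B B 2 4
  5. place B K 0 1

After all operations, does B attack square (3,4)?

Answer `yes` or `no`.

Answer: no

Derivation:
Op 1: place WB@(4,0)
Op 2: place BN@(3,4)
Op 3: place WB@(0,3)
Op 4: place BB@(2,4)
Op 5: place BK@(0,1)
Per-piece attacks for B:
  BK@(0,1): attacks (0,2) (0,0) (1,1) (1,2) (1,0)
  BB@(2,4): attacks (3,3) (4,2) (1,3) (0,2)
  BN@(3,4): attacks (4,2) (2,2) (1,3)
B attacks (3,4): no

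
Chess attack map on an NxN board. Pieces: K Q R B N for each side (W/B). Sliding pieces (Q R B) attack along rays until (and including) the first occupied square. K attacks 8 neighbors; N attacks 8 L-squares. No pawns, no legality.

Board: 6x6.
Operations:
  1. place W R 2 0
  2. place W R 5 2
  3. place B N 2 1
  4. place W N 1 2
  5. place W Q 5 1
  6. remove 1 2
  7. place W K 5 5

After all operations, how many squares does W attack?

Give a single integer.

Answer: 23

Derivation:
Op 1: place WR@(2,0)
Op 2: place WR@(5,2)
Op 3: place BN@(2,1)
Op 4: place WN@(1,2)
Op 5: place WQ@(5,1)
Op 6: remove (1,2)
Op 7: place WK@(5,5)
Per-piece attacks for W:
  WR@(2,0): attacks (2,1) (3,0) (4,0) (5,0) (1,0) (0,0) [ray(0,1) blocked at (2,1)]
  WQ@(5,1): attacks (5,2) (5,0) (4,1) (3,1) (2,1) (4,2) (3,3) (2,4) (1,5) (4,0) [ray(0,1) blocked at (5,2); ray(-1,0) blocked at (2,1)]
  WR@(5,2): attacks (5,3) (5,4) (5,5) (5,1) (4,2) (3,2) (2,2) (1,2) (0,2) [ray(0,1) blocked at (5,5); ray(0,-1) blocked at (5,1)]
  WK@(5,5): attacks (5,4) (4,5) (4,4)
Union (23 distinct): (0,0) (0,2) (1,0) (1,2) (1,5) (2,1) (2,2) (2,4) (3,0) (3,1) (3,2) (3,3) (4,0) (4,1) (4,2) (4,4) (4,5) (5,0) (5,1) (5,2) (5,3) (5,4) (5,5)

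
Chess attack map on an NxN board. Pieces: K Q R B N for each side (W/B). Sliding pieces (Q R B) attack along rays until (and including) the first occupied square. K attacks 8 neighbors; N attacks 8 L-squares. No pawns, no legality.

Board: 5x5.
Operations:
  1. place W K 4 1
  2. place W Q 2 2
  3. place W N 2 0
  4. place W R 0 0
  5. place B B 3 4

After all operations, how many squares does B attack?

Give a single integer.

Op 1: place WK@(4,1)
Op 2: place WQ@(2,2)
Op 3: place WN@(2,0)
Op 4: place WR@(0,0)
Op 5: place BB@(3,4)
Per-piece attacks for B:
  BB@(3,4): attacks (4,3) (2,3) (1,2) (0,1)
Union (4 distinct): (0,1) (1,2) (2,3) (4,3)

Answer: 4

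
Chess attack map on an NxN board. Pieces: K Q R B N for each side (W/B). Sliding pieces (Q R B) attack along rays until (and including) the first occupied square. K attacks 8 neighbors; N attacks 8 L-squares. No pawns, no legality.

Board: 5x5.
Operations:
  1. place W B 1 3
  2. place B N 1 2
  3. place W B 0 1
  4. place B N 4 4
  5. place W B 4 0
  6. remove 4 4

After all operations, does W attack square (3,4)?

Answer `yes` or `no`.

Op 1: place WB@(1,3)
Op 2: place BN@(1,2)
Op 3: place WB@(0,1)
Op 4: place BN@(4,4)
Op 5: place WB@(4,0)
Op 6: remove (4,4)
Per-piece attacks for W:
  WB@(0,1): attacks (1,2) (1,0) [ray(1,1) blocked at (1,2)]
  WB@(1,3): attacks (2,4) (2,2) (3,1) (4,0) (0,4) (0,2) [ray(1,-1) blocked at (4,0)]
  WB@(4,0): attacks (3,1) (2,2) (1,3) [ray(-1,1) blocked at (1,3)]
W attacks (3,4): no

Answer: no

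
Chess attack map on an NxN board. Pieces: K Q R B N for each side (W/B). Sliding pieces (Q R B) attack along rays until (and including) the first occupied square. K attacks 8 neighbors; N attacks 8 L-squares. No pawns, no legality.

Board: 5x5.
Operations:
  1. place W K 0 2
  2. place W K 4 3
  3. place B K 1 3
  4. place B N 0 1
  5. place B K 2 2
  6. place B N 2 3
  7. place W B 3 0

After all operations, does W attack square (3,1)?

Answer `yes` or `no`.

Op 1: place WK@(0,2)
Op 2: place WK@(4,3)
Op 3: place BK@(1,3)
Op 4: place BN@(0,1)
Op 5: place BK@(2,2)
Op 6: place BN@(2,3)
Op 7: place WB@(3,0)
Per-piece attacks for W:
  WK@(0,2): attacks (0,3) (0,1) (1,2) (1,3) (1,1)
  WB@(3,0): attacks (4,1) (2,1) (1,2) (0,3)
  WK@(4,3): attacks (4,4) (4,2) (3,3) (3,4) (3,2)
W attacks (3,1): no

Answer: no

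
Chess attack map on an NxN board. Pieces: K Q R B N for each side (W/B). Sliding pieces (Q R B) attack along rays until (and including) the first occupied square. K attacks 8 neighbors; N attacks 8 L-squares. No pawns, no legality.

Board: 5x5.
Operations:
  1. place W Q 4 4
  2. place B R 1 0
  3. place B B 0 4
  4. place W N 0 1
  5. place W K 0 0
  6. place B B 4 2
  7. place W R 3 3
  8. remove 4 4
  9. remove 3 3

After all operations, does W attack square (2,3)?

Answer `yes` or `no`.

Op 1: place WQ@(4,4)
Op 2: place BR@(1,0)
Op 3: place BB@(0,4)
Op 4: place WN@(0,1)
Op 5: place WK@(0,0)
Op 6: place BB@(4,2)
Op 7: place WR@(3,3)
Op 8: remove (4,4)
Op 9: remove (3,3)
Per-piece attacks for W:
  WK@(0,0): attacks (0,1) (1,0) (1,1)
  WN@(0,1): attacks (1,3) (2,2) (2,0)
W attacks (2,3): no

Answer: no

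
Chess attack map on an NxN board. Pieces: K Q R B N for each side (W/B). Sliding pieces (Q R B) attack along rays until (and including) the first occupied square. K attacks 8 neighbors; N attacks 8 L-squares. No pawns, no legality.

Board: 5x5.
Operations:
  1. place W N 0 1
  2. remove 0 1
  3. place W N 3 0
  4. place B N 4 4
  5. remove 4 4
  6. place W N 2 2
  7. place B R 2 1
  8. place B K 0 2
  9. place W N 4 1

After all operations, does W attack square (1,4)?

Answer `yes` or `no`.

Op 1: place WN@(0,1)
Op 2: remove (0,1)
Op 3: place WN@(3,0)
Op 4: place BN@(4,4)
Op 5: remove (4,4)
Op 6: place WN@(2,2)
Op 7: place BR@(2,1)
Op 8: place BK@(0,2)
Op 9: place WN@(4,1)
Per-piece attacks for W:
  WN@(2,2): attacks (3,4) (4,3) (1,4) (0,3) (3,0) (4,1) (1,0) (0,1)
  WN@(3,0): attacks (4,2) (2,2) (1,1)
  WN@(4,1): attacks (3,3) (2,2) (2,0)
W attacks (1,4): yes

Answer: yes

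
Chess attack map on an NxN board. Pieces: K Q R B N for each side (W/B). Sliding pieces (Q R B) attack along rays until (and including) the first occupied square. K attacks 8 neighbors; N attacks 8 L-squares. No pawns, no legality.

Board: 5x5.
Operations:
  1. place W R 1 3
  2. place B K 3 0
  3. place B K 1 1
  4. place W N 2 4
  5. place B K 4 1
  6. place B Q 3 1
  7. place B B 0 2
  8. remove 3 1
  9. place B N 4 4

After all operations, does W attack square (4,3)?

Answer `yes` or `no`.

Answer: yes

Derivation:
Op 1: place WR@(1,3)
Op 2: place BK@(3,0)
Op 3: place BK@(1,1)
Op 4: place WN@(2,4)
Op 5: place BK@(4,1)
Op 6: place BQ@(3,1)
Op 7: place BB@(0,2)
Op 8: remove (3,1)
Op 9: place BN@(4,4)
Per-piece attacks for W:
  WR@(1,3): attacks (1,4) (1,2) (1,1) (2,3) (3,3) (4,3) (0,3) [ray(0,-1) blocked at (1,1)]
  WN@(2,4): attacks (3,2) (4,3) (1,2) (0,3)
W attacks (4,3): yes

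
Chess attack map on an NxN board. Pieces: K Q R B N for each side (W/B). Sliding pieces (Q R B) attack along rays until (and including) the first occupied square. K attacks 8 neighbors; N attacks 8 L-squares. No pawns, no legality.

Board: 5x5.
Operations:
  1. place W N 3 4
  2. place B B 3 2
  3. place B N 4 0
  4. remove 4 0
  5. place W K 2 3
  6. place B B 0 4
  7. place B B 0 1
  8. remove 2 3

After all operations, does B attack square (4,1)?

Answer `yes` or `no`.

Op 1: place WN@(3,4)
Op 2: place BB@(3,2)
Op 3: place BN@(4,0)
Op 4: remove (4,0)
Op 5: place WK@(2,3)
Op 6: place BB@(0,4)
Op 7: place BB@(0,1)
Op 8: remove (2,3)
Per-piece attacks for B:
  BB@(0,1): attacks (1,2) (2,3) (3,4) (1,0) [ray(1,1) blocked at (3,4)]
  BB@(0,4): attacks (1,3) (2,2) (3,1) (4,0)
  BB@(3,2): attacks (4,3) (4,1) (2,3) (1,4) (2,1) (1,0)
B attacks (4,1): yes

Answer: yes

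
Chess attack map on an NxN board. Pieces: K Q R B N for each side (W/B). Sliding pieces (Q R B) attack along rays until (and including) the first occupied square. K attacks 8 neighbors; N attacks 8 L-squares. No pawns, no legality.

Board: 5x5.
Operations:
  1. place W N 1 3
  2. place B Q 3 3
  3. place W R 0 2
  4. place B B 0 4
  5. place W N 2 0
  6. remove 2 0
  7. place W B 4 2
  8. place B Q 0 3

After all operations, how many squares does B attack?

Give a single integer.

Op 1: place WN@(1,3)
Op 2: place BQ@(3,3)
Op 3: place WR@(0,2)
Op 4: place BB@(0,4)
Op 5: place WN@(2,0)
Op 6: remove (2,0)
Op 7: place WB@(4,2)
Op 8: place BQ@(0,3)
Per-piece attacks for B:
  BQ@(0,3): attacks (0,4) (0,2) (1,3) (1,4) (1,2) (2,1) (3,0) [ray(0,1) blocked at (0,4); ray(0,-1) blocked at (0,2); ray(1,0) blocked at (1,3)]
  BB@(0,4): attacks (1,3) [ray(1,-1) blocked at (1,3)]
  BQ@(3,3): attacks (3,4) (3,2) (3,1) (3,0) (4,3) (2,3) (1,3) (4,4) (4,2) (2,4) (2,2) (1,1) (0,0) [ray(-1,0) blocked at (1,3); ray(1,-1) blocked at (4,2)]
Union (18 distinct): (0,0) (0,2) (0,4) (1,1) (1,2) (1,3) (1,4) (2,1) (2,2) (2,3) (2,4) (3,0) (3,1) (3,2) (3,4) (4,2) (4,3) (4,4)

Answer: 18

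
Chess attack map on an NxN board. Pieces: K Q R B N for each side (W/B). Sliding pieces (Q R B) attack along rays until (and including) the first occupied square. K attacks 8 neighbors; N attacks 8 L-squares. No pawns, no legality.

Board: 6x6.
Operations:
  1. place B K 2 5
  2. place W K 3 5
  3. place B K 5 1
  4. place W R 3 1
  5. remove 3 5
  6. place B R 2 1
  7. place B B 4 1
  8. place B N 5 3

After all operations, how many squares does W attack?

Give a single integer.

Op 1: place BK@(2,5)
Op 2: place WK@(3,5)
Op 3: place BK@(5,1)
Op 4: place WR@(3,1)
Op 5: remove (3,5)
Op 6: place BR@(2,1)
Op 7: place BB@(4,1)
Op 8: place BN@(5,3)
Per-piece attacks for W:
  WR@(3,1): attacks (3,2) (3,3) (3,4) (3,5) (3,0) (4,1) (2,1) [ray(1,0) blocked at (4,1); ray(-1,0) blocked at (2,1)]
Union (7 distinct): (2,1) (3,0) (3,2) (3,3) (3,4) (3,5) (4,1)

Answer: 7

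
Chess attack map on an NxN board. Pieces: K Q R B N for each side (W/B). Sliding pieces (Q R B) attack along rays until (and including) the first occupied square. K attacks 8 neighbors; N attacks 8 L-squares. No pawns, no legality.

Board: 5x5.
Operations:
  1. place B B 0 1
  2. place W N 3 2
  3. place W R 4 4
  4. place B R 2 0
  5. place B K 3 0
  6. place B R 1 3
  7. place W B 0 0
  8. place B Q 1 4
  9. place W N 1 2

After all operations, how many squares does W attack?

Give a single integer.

Op 1: place BB@(0,1)
Op 2: place WN@(3,2)
Op 3: place WR@(4,4)
Op 4: place BR@(2,0)
Op 5: place BK@(3,0)
Op 6: place BR@(1,3)
Op 7: place WB@(0,0)
Op 8: place BQ@(1,4)
Op 9: place WN@(1,2)
Per-piece attacks for W:
  WB@(0,0): attacks (1,1) (2,2) (3,3) (4,4) [ray(1,1) blocked at (4,4)]
  WN@(1,2): attacks (2,4) (3,3) (0,4) (2,0) (3,1) (0,0)
  WN@(3,2): attacks (4,4) (2,4) (1,3) (4,0) (2,0) (1,1)
  WR@(4,4): attacks (4,3) (4,2) (4,1) (4,0) (3,4) (2,4) (1,4) [ray(-1,0) blocked at (1,4)]
Union (16 distinct): (0,0) (0,4) (1,1) (1,3) (1,4) (2,0) (2,2) (2,4) (3,1) (3,3) (3,4) (4,0) (4,1) (4,2) (4,3) (4,4)

Answer: 16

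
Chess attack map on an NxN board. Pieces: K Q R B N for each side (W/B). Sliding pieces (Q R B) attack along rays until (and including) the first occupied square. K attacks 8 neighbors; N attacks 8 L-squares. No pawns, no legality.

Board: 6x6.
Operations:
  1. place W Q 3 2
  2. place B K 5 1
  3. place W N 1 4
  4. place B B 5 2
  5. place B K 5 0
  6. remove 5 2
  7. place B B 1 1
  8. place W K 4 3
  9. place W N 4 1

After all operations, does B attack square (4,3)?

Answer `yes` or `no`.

Op 1: place WQ@(3,2)
Op 2: place BK@(5,1)
Op 3: place WN@(1,4)
Op 4: place BB@(5,2)
Op 5: place BK@(5,0)
Op 6: remove (5,2)
Op 7: place BB@(1,1)
Op 8: place WK@(4,3)
Op 9: place WN@(4,1)
Per-piece attacks for B:
  BB@(1,1): attacks (2,2) (3,3) (4,4) (5,5) (2,0) (0,2) (0,0)
  BK@(5,0): attacks (5,1) (4,0) (4,1)
  BK@(5,1): attacks (5,2) (5,0) (4,1) (4,2) (4,0)
B attacks (4,3): no

Answer: no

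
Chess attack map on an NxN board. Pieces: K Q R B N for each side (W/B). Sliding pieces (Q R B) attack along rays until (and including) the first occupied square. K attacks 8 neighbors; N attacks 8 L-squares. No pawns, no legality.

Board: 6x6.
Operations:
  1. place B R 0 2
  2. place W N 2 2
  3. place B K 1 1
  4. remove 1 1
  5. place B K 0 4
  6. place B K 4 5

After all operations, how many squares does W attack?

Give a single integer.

Answer: 8

Derivation:
Op 1: place BR@(0,2)
Op 2: place WN@(2,2)
Op 3: place BK@(1,1)
Op 4: remove (1,1)
Op 5: place BK@(0,4)
Op 6: place BK@(4,5)
Per-piece attacks for W:
  WN@(2,2): attacks (3,4) (4,3) (1,4) (0,3) (3,0) (4,1) (1,0) (0,1)
Union (8 distinct): (0,1) (0,3) (1,0) (1,4) (3,0) (3,4) (4,1) (4,3)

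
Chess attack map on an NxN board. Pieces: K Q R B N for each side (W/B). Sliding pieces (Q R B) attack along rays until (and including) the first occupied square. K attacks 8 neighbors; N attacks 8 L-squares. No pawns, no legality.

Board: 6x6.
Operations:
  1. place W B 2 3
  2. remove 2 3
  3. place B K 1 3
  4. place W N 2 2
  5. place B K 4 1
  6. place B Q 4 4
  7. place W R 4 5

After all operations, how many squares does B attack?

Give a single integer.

Answer: 25

Derivation:
Op 1: place WB@(2,3)
Op 2: remove (2,3)
Op 3: place BK@(1,3)
Op 4: place WN@(2,2)
Op 5: place BK@(4,1)
Op 6: place BQ@(4,4)
Op 7: place WR@(4,5)
Per-piece attacks for B:
  BK@(1,3): attacks (1,4) (1,2) (2,3) (0,3) (2,4) (2,2) (0,4) (0,2)
  BK@(4,1): attacks (4,2) (4,0) (5,1) (3,1) (5,2) (5,0) (3,2) (3,0)
  BQ@(4,4): attacks (4,5) (4,3) (4,2) (4,1) (5,4) (3,4) (2,4) (1,4) (0,4) (5,5) (5,3) (3,5) (3,3) (2,2) [ray(0,1) blocked at (4,5); ray(0,-1) blocked at (4,1); ray(-1,-1) blocked at (2,2)]
Union (25 distinct): (0,2) (0,3) (0,4) (1,2) (1,4) (2,2) (2,3) (2,4) (3,0) (3,1) (3,2) (3,3) (3,4) (3,5) (4,0) (4,1) (4,2) (4,3) (4,5) (5,0) (5,1) (5,2) (5,3) (5,4) (5,5)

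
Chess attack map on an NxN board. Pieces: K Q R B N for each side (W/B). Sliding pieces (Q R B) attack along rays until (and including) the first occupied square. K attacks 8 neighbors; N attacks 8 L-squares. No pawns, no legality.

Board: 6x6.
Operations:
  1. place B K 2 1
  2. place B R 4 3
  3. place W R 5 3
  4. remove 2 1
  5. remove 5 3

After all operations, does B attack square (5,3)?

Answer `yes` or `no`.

Op 1: place BK@(2,1)
Op 2: place BR@(4,3)
Op 3: place WR@(5,3)
Op 4: remove (2,1)
Op 5: remove (5,3)
Per-piece attacks for B:
  BR@(4,3): attacks (4,4) (4,5) (4,2) (4,1) (4,0) (5,3) (3,3) (2,3) (1,3) (0,3)
B attacks (5,3): yes

Answer: yes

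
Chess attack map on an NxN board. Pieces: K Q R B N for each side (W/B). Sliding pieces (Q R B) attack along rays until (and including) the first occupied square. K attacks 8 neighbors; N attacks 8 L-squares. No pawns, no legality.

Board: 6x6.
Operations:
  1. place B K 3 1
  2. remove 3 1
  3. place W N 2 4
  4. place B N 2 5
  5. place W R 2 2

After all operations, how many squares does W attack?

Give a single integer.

Op 1: place BK@(3,1)
Op 2: remove (3,1)
Op 3: place WN@(2,4)
Op 4: place BN@(2,5)
Op 5: place WR@(2,2)
Per-piece attacks for W:
  WR@(2,2): attacks (2,3) (2,4) (2,1) (2,0) (3,2) (4,2) (5,2) (1,2) (0,2) [ray(0,1) blocked at (2,4)]
  WN@(2,4): attacks (4,5) (0,5) (3,2) (4,3) (1,2) (0,3)
Union (13 distinct): (0,2) (0,3) (0,5) (1,2) (2,0) (2,1) (2,3) (2,4) (3,2) (4,2) (4,3) (4,5) (5,2)

Answer: 13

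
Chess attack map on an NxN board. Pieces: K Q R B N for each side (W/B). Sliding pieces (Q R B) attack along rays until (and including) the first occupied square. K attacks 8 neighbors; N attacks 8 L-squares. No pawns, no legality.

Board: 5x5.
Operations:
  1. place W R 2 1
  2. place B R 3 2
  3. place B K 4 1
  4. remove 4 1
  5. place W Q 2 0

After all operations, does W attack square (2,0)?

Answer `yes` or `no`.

Answer: yes

Derivation:
Op 1: place WR@(2,1)
Op 2: place BR@(3,2)
Op 3: place BK@(4,1)
Op 4: remove (4,1)
Op 5: place WQ@(2,0)
Per-piece attacks for W:
  WQ@(2,0): attacks (2,1) (3,0) (4,0) (1,0) (0,0) (3,1) (4,2) (1,1) (0,2) [ray(0,1) blocked at (2,1)]
  WR@(2,1): attacks (2,2) (2,3) (2,4) (2,0) (3,1) (4,1) (1,1) (0,1) [ray(0,-1) blocked at (2,0)]
W attacks (2,0): yes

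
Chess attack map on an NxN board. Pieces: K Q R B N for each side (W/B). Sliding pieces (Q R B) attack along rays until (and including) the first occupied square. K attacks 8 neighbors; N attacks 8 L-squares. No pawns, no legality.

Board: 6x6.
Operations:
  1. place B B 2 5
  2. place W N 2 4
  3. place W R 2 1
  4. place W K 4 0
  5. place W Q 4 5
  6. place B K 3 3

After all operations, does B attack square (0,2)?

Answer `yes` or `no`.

Op 1: place BB@(2,5)
Op 2: place WN@(2,4)
Op 3: place WR@(2,1)
Op 4: place WK@(4,0)
Op 5: place WQ@(4,5)
Op 6: place BK@(3,3)
Per-piece attacks for B:
  BB@(2,5): attacks (3,4) (4,3) (5,2) (1,4) (0,3)
  BK@(3,3): attacks (3,4) (3,2) (4,3) (2,3) (4,4) (4,2) (2,4) (2,2)
B attacks (0,2): no

Answer: no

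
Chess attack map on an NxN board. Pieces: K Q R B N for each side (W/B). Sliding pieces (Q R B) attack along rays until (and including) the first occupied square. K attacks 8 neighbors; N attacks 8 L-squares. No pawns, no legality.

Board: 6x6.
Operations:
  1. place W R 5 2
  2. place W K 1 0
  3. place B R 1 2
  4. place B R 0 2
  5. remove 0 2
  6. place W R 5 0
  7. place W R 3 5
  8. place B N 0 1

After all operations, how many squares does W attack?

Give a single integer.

Answer: 25

Derivation:
Op 1: place WR@(5,2)
Op 2: place WK@(1,0)
Op 3: place BR@(1,2)
Op 4: place BR@(0,2)
Op 5: remove (0,2)
Op 6: place WR@(5,0)
Op 7: place WR@(3,5)
Op 8: place BN@(0,1)
Per-piece attacks for W:
  WK@(1,0): attacks (1,1) (2,0) (0,0) (2,1) (0,1)
  WR@(3,5): attacks (3,4) (3,3) (3,2) (3,1) (3,0) (4,5) (5,5) (2,5) (1,5) (0,5)
  WR@(5,0): attacks (5,1) (5,2) (4,0) (3,0) (2,0) (1,0) [ray(0,1) blocked at (5,2); ray(-1,0) blocked at (1,0)]
  WR@(5,2): attacks (5,3) (5,4) (5,5) (5,1) (5,0) (4,2) (3,2) (2,2) (1,2) [ray(0,-1) blocked at (5,0); ray(-1,0) blocked at (1,2)]
Union (25 distinct): (0,0) (0,1) (0,5) (1,0) (1,1) (1,2) (1,5) (2,0) (2,1) (2,2) (2,5) (3,0) (3,1) (3,2) (3,3) (3,4) (4,0) (4,2) (4,5) (5,0) (5,1) (5,2) (5,3) (5,4) (5,5)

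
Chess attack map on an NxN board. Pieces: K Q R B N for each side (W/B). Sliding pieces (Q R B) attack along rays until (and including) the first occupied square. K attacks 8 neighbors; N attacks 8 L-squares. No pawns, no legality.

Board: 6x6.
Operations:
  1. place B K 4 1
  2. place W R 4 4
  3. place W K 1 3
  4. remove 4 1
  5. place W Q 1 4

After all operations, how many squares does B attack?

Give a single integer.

Answer: 0

Derivation:
Op 1: place BK@(4,1)
Op 2: place WR@(4,4)
Op 3: place WK@(1,3)
Op 4: remove (4,1)
Op 5: place WQ@(1,4)
Per-piece attacks for B:
Union (0 distinct): (none)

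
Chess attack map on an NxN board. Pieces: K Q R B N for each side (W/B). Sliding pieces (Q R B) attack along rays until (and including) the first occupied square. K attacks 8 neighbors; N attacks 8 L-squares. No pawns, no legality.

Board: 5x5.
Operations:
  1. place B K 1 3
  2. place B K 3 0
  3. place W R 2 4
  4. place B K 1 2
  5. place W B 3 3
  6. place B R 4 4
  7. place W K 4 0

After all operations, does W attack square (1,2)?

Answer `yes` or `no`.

Op 1: place BK@(1,3)
Op 2: place BK@(3,0)
Op 3: place WR@(2,4)
Op 4: place BK@(1,2)
Op 5: place WB@(3,3)
Op 6: place BR@(4,4)
Op 7: place WK@(4,0)
Per-piece attacks for W:
  WR@(2,4): attacks (2,3) (2,2) (2,1) (2,0) (3,4) (4,4) (1,4) (0,4) [ray(1,0) blocked at (4,4)]
  WB@(3,3): attacks (4,4) (4,2) (2,4) (2,2) (1,1) (0,0) [ray(1,1) blocked at (4,4); ray(-1,1) blocked at (2,4)]
  WK@(4,0): attacks (4,1) (3,0) (3,1)
W attacks (1,2): no

Answer: no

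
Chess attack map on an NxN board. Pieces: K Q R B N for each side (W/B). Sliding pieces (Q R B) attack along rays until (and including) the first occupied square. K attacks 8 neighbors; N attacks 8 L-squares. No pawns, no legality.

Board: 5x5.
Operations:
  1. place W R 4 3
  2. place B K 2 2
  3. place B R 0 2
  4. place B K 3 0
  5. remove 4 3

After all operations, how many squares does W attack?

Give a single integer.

Op 1: place WR@(4,3)
Op 2: place BK@(2,2)
Op 3: place BR@(0,2)
Op 4: place BK@(3,0)
Op 5: remove (4,3)
Per-piece attacks for W:
Union (0 distinct): (none)

Answer: 0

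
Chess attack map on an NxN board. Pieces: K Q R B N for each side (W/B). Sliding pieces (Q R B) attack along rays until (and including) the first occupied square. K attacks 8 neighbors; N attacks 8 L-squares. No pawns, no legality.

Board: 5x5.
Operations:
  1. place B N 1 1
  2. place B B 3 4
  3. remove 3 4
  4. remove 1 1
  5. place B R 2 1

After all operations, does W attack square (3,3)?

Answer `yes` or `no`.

Answer: no

Derivation:
Op 1: place BN@(1,1)
Op 2: place BB@(3,4)
Op 3: remove (3,4)
Op 4: remove (1,1)
Op 5: place BR@(2,1)
Per-piece attacks for W:
W attacks (3,3): no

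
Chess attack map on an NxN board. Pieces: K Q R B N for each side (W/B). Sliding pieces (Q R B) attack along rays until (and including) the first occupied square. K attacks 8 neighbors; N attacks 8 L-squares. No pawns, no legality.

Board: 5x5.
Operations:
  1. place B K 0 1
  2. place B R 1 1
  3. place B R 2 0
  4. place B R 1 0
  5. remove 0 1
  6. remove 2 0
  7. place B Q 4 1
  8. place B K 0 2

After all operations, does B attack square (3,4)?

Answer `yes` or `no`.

Answer: no

Derivation:
Op 1: place BK@(0,1)
Op 2: place BR@(1,1)
Op 3: place BR@(2,0)
Op 4: place BR@(1,0)
Op 5: remove (0,1)
Op 6: remove (2,0)
Op 7: place BQ@(4,1)
Op 8: place BK@(0,2)
Per-piece attacks for B:
  BK@(0,2): attacks (0,3) (0,1) (1,2) (1,3) (1,1)
  BR@(1,0): attacks (1,1) (2,0) (3,0) (4,0) (0,0) [ray(0,1) blocked at (1,1)]
  BR@(1,1): attacks (1,2) (1,3) (1,4) (1,0) (2,1) (3,1) (4,1) (0,1) [ray(0,-1) blocked at (1,0); ray(1,0) blocked at (4,1)]
  BQ@(4,1): attacks (4,2) (4,3) (4,4) (4,0) (3,1) (2,1) (1,1) (3,2) (2,3) (1,4) (3,0) [ray(-1,0) blocked at (1,1)]
B attacks (3,4): no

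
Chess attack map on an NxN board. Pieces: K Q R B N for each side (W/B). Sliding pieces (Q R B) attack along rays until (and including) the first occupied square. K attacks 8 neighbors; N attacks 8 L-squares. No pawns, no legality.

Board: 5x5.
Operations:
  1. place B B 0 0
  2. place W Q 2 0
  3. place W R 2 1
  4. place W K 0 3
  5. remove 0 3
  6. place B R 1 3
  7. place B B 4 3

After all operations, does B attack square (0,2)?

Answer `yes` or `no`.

Answer: no

Derivation:
Op 1: place BB@(0,0)
Op 2: place WQ@(2,0)
Op 3: place WR@(2,1)
Op 4: place WK@(0,3)
Op 5: remove (0,3)
Op 6: place BR@(1,3)
Op 7: place BB@(4,3)
Per-piece attacks for B:
  BB@(0,0): attacks (1,1) (2,2) (3,3) (4,4)
  BR@(1,3): attacks (1,4) (1,2) (1,1) (1,0) (2,3) (3,3) (4,3) (0,3) [ray(1,0) blocked at (4,3)]
  BB@(4,3): attacks (3,4) (3,2) (2,1) [ray(-1,-1) blocked at (2,1)]
B attacks (0,2): no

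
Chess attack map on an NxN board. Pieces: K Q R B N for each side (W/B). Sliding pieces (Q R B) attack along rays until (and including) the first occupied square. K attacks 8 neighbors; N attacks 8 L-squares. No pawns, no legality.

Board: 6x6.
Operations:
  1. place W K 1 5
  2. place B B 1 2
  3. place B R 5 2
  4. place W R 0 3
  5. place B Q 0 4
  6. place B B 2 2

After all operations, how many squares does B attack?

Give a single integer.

Op 1: place WK@(1,5)
Op 2: place BB@(1,2)
Op 3: place BR@(5,2)
Op 4: place WR@(0,3)
Op 5: place BQ@(0,4)
Op 6: place BB@(2,2)
Per-piece attacks for B:
  BQ@(0,4): attacks (0,5) (0,3) (1,4) (2,4) (3,4) (4,4) (5,4) (1,5) (1,3) (2,2) [ray(0,-1) blocked at (0,3); ray(1,1) blocked at (1,5); ray(1,-1) blocked at (2,2)]
  BB@(1,2): attacks (2,3) (3,4) (4,5) (2,1) (3,0) (0,3) (0,1) [ray(-1,1) blocked at (0,3)]
  BB@(2,2): attacks (3,3) (4,4) (5,5) (3,1) (4,0) (1,3) (0,4) (1,1) (0,0) [ray(-1,1) blocked at (0,4)]
  BR@(5,2): attacks (5,3) (5,4) (5,5) (5,1) (5,0) (4,2) (3,2) (2,2) [ray(-1,0) blocked at (2,2)]
Union (27 distinct): (0,0) (0,1) (0,3) (0,4) (0,5) (1,1) (1,3) (1,4) (1,5) (2,1) (2,2) (2,3) (2,4) (3,0) (3,1) (3,2) (3,3) (3,4) (4,0) (4,2) (4,4) (4,5) (5,0) (5,1) (5,3) (5,4) (5,5)

Answer: 27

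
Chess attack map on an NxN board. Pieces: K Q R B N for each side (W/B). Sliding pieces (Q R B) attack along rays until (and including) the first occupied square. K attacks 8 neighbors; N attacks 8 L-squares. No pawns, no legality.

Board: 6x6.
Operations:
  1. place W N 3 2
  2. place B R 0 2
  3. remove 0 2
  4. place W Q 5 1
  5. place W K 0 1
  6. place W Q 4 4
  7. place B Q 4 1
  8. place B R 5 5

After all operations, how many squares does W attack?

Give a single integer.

Answer: 27

Derivation:
Op 1: place WN@(3,2)
Op 2: place BR@(0,2)
Op 3: remove (0,2)
Op 4: place WQ@(5,1)
Op 5: place WK@(0,1)
Op 6: place WQ@(4,4)
Op 7: place BQ@(4,1)
Op 8: place BR@(5,5)
Per-piece attacks for W:
  WK@(0,1): attacks (0,2) (0,0) (1,1) (1,2) (1,0)
  WN@(3,2): attacks (4,4) (5,3) (2,4) (1,3) (4,0) (5,1) (2,0) (1,1)
  WQ@(4,4): attacks (4,5) (4,3) (4,2) (4,1) (5,4) (3,4) (2,4) (1,4) (0,4) (5,5) (5,3) (3,5) (3,3) (2,2) (1,1) (0,0) [ray(0,-1) blocked at (4,1); ray(1,1) blocked at (5,5)]
  WQ@(5,1): attacks (5,2) (5,3) (5,4) (5,5) (5,0) (4,1) (4,2) (3,3) (2,4) (1,5) (4,0) [ray(0,1) blocked at (5,5); ray(-1,0) blocked at (4,1)]
Union (27 distinct): (0,0) (0,2) (0,4) (1,0) (1,1) (1,2) (1,3) (1,4) (1,5) (2,0) (2,2) (2,4) (3,3) (3,4) (3,5) (4,0) (4,1) (4,2) (4,3) (4,4) (4,5) (5,0) (5,1) (5,2) (5,3) (5,4) (5,5)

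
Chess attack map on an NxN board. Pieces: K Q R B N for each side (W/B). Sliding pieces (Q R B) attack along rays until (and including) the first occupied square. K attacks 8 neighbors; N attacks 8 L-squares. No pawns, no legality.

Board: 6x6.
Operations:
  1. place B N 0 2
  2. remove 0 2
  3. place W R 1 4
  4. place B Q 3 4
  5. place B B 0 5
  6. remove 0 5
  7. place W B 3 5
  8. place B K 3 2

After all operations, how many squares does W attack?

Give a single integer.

Answer: 11

Derivation:
Op 1: place BN@(0,2)
Op 2: remove (0,2)
Op 3: place WR@(1,4)
Op 4: place BQ@(3,4)
Op 5: place BB@(0,5)
Op 6: remove (0,5)
Op 7: place WB@(3,5)
Op 8: place BK@(3,2)
Per-piece attacks for W:
  WR@(1,4): attacks (1,5) (1,3) (1,2) (1,1) (1,0) (2,4) (3,4) (0,4) [ray(1,0) blocked at (3,4)]
  WB@(3,5): attacks (4,4) (5,3) (2,4) (1,3) (0,2)
Union (11 distinct): (0,2) (0,4) (1,0) (1,1) (1,2) (1,3) (1,5) (2,4) (3,4) (4,4) (5,3)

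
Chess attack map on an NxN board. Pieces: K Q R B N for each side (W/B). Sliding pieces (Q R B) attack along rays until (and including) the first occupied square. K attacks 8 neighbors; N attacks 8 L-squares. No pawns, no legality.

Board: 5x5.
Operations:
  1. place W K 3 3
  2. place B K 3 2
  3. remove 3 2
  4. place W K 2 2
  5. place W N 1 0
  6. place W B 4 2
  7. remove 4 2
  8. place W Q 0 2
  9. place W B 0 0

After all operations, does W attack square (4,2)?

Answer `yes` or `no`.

Answer: yes

Derivation:
Op 1: place WK@(3,3)
Op 2: place BK@(3,2)
Op 3: remove (3,2)
Op 4: place WK@(2,2)
Op 5: place WN@(1,0)
Op 6: place WB@(4,2)
Op 7: remove (4,2)
Op 8: place WQ@(0,2)
Op 9: place WB@(0,0)
Per-piece attacks for W:
  WB@(0,0): attacks (1,1) (2,2) [ray(1,1) blocked at (2,2)]
  WQ@(0,2): attacks (0,3) (0,4) (0,1) (0,0) (1,2) (2,2) (1,3) (2,4) (1,1) (2,0) [ray(0,-1) blocked at (0,0); ray(1,0) blocked at (2,2)]
  WN@(1,0): attacks (2,2) (3,1) (0,2)
  WK@(2,2): attacks (2,3) (2,1) (3,2) (1,2) (3,3) (3,1) (1,3) (1,1)
  WK@(3,3): attacks (3,4) (3,2) (4,3) (2,3) (4,4) (4,2) (2,4) (2,2)
W attacks (4,2): yes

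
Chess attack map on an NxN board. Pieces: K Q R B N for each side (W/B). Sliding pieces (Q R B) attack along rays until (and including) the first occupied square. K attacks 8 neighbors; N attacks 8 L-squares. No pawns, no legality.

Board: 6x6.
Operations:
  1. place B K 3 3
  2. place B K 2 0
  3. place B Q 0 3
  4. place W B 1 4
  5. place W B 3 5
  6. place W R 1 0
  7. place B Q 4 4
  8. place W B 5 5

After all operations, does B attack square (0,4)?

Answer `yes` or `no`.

Op 1: place BK@(3,3)
Op 2: place BK@(2,0)
Op 3: place BQ@(0,3)
Op 4: place WB@(1,4)
Op 5: place WB@(3,5)
Op 6: place WR@(1,0)
Op 7: place BQ@(4,4)
Op 8: place WB@(5,5)
Per-piece attacks for B:
  BQ@(0,3): attacks (0,4) (0,5) (0,2) (0,1) (0,0) (1,3) (2,3) (3,3) (1,4) (1,2) (2,1) (3,0) [ray(1,0) blocked at (3,3); ray(1,1) blocked at (1,4)]
  BK@(2,0): attacks (2,1) (3,0) (1,0) (3,1) (1,1)
  BK@(3,3): attacks (3,4) (3,2) (4,3) (2,3) (4,4) (4,2) (2,4) (2,2)
  BQ@(4,4): attacks (4,5) (4,3) (4,2) (4,1) (4,0) (5,4) (3,4) (2,4) (1,4) (5,5) (5,3) (3,5) (3,3) [ray(-1,0) blocked at (1,4); ray(1,1) blocked at (5,5); ray(-1,1) blocked at (3,5); ray(-1,-1) blocked at (3,3)]
B attacks (0,4): yes

Answer: yes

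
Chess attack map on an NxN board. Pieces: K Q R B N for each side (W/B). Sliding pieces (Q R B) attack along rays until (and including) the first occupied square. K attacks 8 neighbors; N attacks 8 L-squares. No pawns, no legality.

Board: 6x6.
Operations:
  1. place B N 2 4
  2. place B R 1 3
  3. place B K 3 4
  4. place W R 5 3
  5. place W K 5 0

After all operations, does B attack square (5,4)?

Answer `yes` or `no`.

Answer: no

Derivation:
Op 1: place BN@(2,4)
Op 2: place BR@(1,3)
Op 3: place BK@(3,4)
Op 4: place WR@(5,3)
Op 5: place WK@(5,0)
Per-piece attacks for B:
  BR@(1,3): attacks (1,4) (1,5) (1,2) (1,1) (1,0) (2,3) (3,3) (4,3) (5,3) (0,3) [ray(1,0) blocked at (5,3)]
  BN@(2,4): attacks (4,5) (0,5) (3,2) (4,3) (1,2) (0,3)
  BK@(3,4): attacks (3,5) (3,3) (4,4) (2,4) (4,5) (4,3) (2,5) (2,3)
B attacks (5,4): no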